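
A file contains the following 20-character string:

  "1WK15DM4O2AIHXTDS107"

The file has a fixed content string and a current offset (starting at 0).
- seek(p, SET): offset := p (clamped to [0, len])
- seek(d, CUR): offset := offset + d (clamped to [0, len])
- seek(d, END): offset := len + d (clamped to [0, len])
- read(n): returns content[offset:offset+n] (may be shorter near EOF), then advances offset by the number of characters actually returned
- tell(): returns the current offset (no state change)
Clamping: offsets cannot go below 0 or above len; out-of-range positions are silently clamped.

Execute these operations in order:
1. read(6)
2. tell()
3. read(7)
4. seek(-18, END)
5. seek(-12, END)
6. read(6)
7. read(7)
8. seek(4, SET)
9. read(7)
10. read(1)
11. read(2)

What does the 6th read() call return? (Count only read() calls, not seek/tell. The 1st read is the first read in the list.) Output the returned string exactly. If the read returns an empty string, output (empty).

Answer: I

Derivation:
After 1 (read(6)): returned '1WK15D', offset=6
After 2 (tell()): offset=6
After 3 (read(7)): returned 'M4O2AIH', offset=13
After 4 (seek(-18, END)): offset=2
After 5 (seek(-12, END)): offset=8
After 6 (read(6)): returned 'O2AIHX', offset=14
After 7 (read(7)): returned 'TDS107', offset=20
After 8 (seek(4, SET)): offset=4
After 9 (read(7)): returned '5DM4O2A', offset=11
After 10 (read(1)): returned 'I', offset=12
After 11 (read(2)): returned 'HX', offset=14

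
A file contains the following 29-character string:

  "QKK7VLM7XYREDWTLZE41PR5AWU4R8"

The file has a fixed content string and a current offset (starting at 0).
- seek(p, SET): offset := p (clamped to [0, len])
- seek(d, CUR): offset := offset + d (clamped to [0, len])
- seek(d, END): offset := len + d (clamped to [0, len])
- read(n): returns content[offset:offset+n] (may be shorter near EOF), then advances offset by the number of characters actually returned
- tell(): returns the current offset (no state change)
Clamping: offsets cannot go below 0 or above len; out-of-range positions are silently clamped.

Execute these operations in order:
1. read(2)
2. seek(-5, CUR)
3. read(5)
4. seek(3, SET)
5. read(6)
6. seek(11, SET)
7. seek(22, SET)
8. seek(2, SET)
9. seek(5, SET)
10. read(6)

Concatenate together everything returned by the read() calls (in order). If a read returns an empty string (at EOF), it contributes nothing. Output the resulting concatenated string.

After 1 (read(2)): returned 'QK', offset=2
After 2 (seek(-5, CUR)): offset=0
After 3 (read(5)): returned 'QKK7V', offset=5
After 4 (seek(3, SET)): offset=3
After 5 (read(6)): returned '7VLM7X', offset=9
After 6 (seek(11, SET)): offset=11
After 7 (seek(22, SET)): offset=22
After 8 (seek(2, SET)): offset=2
After 9 (seek(5, SET)): offset=5
After 10 (read(6)): returned 'LM7XYR', offset=11

Answer: QKQKK7V7VLM7XLM7XYR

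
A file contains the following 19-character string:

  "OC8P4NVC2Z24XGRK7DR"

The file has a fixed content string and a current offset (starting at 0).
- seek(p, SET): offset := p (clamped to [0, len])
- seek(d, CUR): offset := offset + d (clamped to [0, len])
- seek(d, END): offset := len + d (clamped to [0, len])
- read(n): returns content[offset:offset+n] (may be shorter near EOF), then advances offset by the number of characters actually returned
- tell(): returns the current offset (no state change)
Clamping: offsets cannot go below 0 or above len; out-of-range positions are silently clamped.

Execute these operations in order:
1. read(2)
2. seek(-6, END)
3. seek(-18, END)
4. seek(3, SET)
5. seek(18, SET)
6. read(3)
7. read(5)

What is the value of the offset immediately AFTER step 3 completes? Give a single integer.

Answer: 1

Derivation:
After 1 (read(2)): returned 'OC', offset=2
After 2 (seek(-6, END)): offset=13
After 3 (seek(-18, END)): offset=1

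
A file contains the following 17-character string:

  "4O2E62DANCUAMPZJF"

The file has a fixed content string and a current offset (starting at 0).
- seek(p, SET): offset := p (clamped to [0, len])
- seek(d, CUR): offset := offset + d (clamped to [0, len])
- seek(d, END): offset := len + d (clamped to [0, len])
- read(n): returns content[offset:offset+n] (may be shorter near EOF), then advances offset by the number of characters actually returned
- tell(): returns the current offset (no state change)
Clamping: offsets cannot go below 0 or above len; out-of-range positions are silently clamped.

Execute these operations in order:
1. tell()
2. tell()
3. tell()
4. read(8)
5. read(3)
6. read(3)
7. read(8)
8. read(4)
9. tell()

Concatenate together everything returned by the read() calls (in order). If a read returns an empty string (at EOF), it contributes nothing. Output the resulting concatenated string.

Answer: 4O2E62DANCUAMPZJF

Derivation:
After 1 (tell()): offset=0
After 2 (tell()): offset=0
After 3 (tell()): offset=0
After 4 (read(8)): returned '4O2E62DA', offset=8
After 5 (read(3)): returned 'NCU', offset=11
After 6 (read(3)): returned 'AMP', offset=14
After 7 (read(8)): returned 'ZJF', offset=17
After 8 (read(4)): returned '', offset=17
After 9 (tell()): offset=17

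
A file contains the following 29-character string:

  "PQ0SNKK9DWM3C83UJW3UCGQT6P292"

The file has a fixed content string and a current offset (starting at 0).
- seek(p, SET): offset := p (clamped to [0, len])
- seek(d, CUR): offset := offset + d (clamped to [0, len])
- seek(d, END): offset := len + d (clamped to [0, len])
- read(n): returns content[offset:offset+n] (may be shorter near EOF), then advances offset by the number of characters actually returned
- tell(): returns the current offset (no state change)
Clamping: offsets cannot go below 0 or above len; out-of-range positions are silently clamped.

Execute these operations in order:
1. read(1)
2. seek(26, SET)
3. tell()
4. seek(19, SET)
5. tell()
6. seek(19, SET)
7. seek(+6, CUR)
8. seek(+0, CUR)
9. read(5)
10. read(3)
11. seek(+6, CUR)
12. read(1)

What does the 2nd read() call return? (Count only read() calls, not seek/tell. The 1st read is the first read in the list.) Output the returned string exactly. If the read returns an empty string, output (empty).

Answer: P292

Derivation:
After 1 (read(1)): returned 'P', offset=1
After 2 (seek(26, SET)): offset=26
After 3 (tell()): offset=26
After 4 (seek(19, SET)): offset=19
After 5 (tell()): offset=19
After 6 (seek(19, SET)): offset=19
After 7 (seek(+6, CUR)): offset=25
After 8 (seek(+0, CUR)): offset=25
After 9 (read(5)): returned 'P292', offset=29
After 10 (read(3)): returned '', offset=29
After 11 (seek(+6, CUR)): offset=29
After 12 (read(1)): returned '', offset=29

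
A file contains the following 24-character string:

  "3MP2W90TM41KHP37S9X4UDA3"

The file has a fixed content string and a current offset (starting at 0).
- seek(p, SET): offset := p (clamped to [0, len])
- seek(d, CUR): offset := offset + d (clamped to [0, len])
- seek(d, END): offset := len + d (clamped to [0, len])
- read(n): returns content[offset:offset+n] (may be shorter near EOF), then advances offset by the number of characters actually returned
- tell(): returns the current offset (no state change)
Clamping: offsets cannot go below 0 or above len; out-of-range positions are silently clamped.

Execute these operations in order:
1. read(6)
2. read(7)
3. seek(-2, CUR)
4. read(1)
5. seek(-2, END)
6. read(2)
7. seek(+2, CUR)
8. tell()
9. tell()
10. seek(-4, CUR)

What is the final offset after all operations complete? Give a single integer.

Answer: 20

Derivation:
After 1 (read(6)): returned '3MP2W9', offset=6
After 2 (read(7)): returned '0TM41KH', offset=13
After 3 (seek(-2, CUR)): offset=11
After 4 (read(1)): returned 'K', offset=12
After 5 (seek(-2, END)): offset=22
After 6 (read(2)): returned 'A3', offset=24
After 7 (seek(+2, CUR)): offset=24
After 8 (tell()): offset=24
After 9 (tell()): offset=24
After 10 (seek(-4, CUR)): offset=20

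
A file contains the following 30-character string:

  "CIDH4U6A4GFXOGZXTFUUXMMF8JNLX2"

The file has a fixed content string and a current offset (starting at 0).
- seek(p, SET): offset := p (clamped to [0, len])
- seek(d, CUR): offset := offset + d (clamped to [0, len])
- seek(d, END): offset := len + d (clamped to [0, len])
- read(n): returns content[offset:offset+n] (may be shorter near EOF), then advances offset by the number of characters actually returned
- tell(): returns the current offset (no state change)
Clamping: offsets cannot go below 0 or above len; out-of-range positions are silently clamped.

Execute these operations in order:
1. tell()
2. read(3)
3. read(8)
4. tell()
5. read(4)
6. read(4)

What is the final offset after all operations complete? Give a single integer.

Answer: 19

Derivation:
After 1 (tell()): offset=0
After 2 (read(3)): returned 'CID', offset=3
After 3 (read(8)): returned 'H4U6A4GF', offset=11
After 4 (tell()): offset=11
After 5 (read(4)): returned 'XOGZ', offset=15
After 6 (read(4)): returned 'XTFU', offset=19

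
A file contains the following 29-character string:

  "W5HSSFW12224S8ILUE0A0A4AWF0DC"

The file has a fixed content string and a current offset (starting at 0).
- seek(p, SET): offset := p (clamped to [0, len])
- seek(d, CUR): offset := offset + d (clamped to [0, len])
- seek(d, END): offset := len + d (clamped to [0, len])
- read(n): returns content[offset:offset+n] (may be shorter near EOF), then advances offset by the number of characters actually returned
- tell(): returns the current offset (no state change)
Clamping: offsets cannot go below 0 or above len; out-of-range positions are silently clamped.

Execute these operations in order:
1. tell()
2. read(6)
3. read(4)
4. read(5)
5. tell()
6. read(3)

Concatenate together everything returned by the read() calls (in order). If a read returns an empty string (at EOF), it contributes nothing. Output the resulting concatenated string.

Answer: W5HSSFW12224S8ILUE

Derivation:
After 1 (tell()): offset=0
After 2 (read(6)): returned 'W5HSSF', offset=6
After 3 (read(4)): returned 'W122', offset=10
After 4 (read(5)): returned '24S8I', offset=15
After 5 (tell()): offset=15
After 6 (read(3)): returned 'LUE', offset=18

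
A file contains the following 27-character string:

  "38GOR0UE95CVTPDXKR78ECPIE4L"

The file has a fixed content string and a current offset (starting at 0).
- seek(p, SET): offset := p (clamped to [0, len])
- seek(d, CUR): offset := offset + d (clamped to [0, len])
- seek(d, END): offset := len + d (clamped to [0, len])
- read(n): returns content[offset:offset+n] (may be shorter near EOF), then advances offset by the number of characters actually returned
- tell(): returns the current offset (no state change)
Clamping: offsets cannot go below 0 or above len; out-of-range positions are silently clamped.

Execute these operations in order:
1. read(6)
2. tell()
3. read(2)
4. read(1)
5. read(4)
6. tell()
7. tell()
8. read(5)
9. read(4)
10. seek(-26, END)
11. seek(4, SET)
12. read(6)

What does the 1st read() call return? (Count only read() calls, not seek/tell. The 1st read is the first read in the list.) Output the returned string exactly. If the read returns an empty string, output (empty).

After 1 (read(6)): returned '38GOR0', offset=6
After 2 (tell()): offset=6
After 3 (read(2)): returned 'UE', offset=8
After 4 (read(1)): returned '9', offset=9
After 5 (read(4)): returned '5CVT', offset=13
After 6 (tell()): offset=13
After 7 (tell()): offset=13
After 8 (read(5)): returned 'PDXKR', offset=18
After 9 (read(4)): returned '78EC', offset=22
After 10 (seek(-26, END)): offset=1
After 11 (seek(4, SET)): offset=4
After 12 (read(6)): returned 'R0UE95', offset=10

Answer: 38GOR0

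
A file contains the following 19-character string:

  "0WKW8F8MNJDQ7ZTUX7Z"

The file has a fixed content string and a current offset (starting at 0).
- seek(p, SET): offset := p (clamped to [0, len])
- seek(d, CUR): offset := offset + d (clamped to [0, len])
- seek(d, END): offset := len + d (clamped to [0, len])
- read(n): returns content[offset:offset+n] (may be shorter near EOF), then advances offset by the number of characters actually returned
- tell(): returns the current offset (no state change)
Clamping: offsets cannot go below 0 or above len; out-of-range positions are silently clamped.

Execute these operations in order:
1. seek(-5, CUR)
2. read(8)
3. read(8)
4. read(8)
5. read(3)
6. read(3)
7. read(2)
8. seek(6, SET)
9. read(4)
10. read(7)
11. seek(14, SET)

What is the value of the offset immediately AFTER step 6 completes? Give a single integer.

After 1 (seek(-5, CUR)): offset=0
After 2 (read(8)): returned '0WKW8F8M', offset=8
After 3 (read(8)): returned 'NJDQ7ZTU', offset=16
After 4 (read(8)): returned 'X7Z', offset=19
After 5 (read(3)): returned '', offset=19
After 6 (read(3)): returned '', offset=19

Answer: 19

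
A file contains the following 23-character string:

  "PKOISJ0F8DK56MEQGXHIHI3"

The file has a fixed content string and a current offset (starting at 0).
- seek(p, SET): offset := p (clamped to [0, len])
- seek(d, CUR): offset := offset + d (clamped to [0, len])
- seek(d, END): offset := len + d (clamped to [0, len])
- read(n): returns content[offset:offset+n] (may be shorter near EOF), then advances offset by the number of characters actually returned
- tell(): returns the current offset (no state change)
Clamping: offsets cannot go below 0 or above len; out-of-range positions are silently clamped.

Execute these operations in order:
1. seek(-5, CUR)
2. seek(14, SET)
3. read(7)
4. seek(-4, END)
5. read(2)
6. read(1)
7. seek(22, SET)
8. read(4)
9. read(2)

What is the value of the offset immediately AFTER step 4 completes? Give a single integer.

Answer: 19

Derivation:
After 1 (seek(-5, CUR)): offset=0
After 2 (seek(14, SET)): offset=14
After 3 (read(7)): returned 'EQGXHIH', offset=21
After 4 (seek(-4, END)): offset=19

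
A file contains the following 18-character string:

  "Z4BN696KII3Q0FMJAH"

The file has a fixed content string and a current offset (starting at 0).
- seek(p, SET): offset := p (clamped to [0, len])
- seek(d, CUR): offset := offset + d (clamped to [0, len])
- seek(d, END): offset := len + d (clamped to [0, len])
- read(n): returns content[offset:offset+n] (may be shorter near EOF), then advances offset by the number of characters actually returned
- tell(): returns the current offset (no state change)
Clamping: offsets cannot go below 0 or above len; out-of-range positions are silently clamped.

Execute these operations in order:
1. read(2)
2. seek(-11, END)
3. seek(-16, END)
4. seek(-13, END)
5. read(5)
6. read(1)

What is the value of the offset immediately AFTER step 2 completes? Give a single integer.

After 1 (read(2)): returned 'Z4', offset=2
After 2 (seek(-11, END)): offset=7

Answer: 7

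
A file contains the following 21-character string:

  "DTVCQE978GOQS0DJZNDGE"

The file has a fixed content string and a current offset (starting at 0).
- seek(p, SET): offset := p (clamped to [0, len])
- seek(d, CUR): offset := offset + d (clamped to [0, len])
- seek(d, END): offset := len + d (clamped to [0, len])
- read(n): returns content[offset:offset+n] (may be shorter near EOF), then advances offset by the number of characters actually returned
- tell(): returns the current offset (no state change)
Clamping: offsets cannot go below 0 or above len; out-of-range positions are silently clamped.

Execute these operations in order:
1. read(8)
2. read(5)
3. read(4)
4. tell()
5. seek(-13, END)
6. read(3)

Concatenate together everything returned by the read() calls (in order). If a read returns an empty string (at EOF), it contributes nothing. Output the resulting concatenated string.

After 1 (read(8)): returned 'DTVCQE97', offset=8
After 2 (read(5)): returned '8GOQS', offset=13
After 3 (read(4)): returned '0DJZ', offset=17
After 4 (tell()): offset=17
After 5 (seek(-13, END)): offset=8
After 6 (read(3)): returned '8GO', offset=11

Answer: DTVCQE978GOQS0DJZ8GO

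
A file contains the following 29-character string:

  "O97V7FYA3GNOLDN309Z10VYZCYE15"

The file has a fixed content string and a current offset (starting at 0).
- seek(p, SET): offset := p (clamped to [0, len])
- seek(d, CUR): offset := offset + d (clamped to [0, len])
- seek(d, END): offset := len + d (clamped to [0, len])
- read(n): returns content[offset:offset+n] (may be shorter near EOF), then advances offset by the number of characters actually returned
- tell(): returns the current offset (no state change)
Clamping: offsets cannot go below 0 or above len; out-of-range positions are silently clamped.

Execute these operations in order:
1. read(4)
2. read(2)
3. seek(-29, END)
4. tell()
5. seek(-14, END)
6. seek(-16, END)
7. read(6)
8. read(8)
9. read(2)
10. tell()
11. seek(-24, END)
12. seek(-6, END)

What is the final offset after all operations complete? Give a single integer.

Answer: 23

Derivation:
After 1 (read(4)): returned 'O97V', offset=4
After 2 (read(2)): returned '7F', offset=6
After 3 (seek(-29, END)): offset=0
After 4 (tell()): offset=0
After 5 (seek(-14, END)): offset=15
After 6 (seek(-16, END)): offset=13
After 7 (read(6)): returned 'DN309Z', offset=19
After 8 (read(8)): returned '10VYZCYE', offset=27
After 9 (read(2)): returned '15', offset=29
After 10 (tell()): offset=29
After 11 (seek(-24, END)): offset=5
After 12 (seek(-6, END)): offset=23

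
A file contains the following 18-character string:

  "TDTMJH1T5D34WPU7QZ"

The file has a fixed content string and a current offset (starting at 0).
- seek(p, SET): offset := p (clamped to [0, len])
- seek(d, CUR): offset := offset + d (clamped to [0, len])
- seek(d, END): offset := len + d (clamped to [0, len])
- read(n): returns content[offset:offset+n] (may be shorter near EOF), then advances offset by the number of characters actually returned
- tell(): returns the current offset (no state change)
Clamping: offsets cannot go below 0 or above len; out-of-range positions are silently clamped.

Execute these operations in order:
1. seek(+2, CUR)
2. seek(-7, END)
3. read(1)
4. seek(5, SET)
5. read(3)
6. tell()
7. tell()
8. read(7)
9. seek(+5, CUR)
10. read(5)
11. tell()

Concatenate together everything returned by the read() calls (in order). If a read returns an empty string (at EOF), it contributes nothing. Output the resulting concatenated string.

After 1 (seek(+2, CUR)): offset=2
After 2 (seek(-7, END)): offset=11
After 3 (read(1)): returned '4', offset=12
After 4 (seek(5, SET)): offset=5
After 5 (read(3)): returned 'H1T', offset=8
After 6 (tell()): offset=8
After 7 (tell()): offset=8
After 8 (read(7)): returned '5D34WPU', offset=15
After 9 (seek(+5, CUR)): offset=18
After 10 (read(5)): returned '', offset=18
After 11 (tell()): offset=18

Answer: 4H1T5D34WPU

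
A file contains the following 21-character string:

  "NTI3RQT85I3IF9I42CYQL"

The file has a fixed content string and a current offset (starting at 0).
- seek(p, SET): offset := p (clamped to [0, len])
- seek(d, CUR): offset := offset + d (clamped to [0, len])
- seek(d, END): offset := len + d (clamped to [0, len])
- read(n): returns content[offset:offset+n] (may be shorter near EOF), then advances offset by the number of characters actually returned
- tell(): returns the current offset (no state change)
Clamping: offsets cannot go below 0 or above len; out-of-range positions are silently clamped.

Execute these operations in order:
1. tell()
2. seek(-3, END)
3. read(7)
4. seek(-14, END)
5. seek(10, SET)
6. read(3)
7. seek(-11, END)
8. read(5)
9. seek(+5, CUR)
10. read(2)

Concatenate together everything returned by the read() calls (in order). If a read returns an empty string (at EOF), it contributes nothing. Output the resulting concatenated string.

Answer: YQL3IF3IF9IL

Derivation:
After 1 (tell()): offset=0
After 2 (seek(-3, END)): offset=18
After 3 (read(7)): returned 'YQL', offset=21
After 4 (seek(-14, END)): offset=7
After 5 (seek(10, SET)): offset=10
After 6 (read(3)): returned '3IF', offset=13
After 7 (seek(-11, END)): offset=10
After 8 (read(5)): returned '3IF9I', offset=15
After 9 (seek(+5, CUR)): offset=20
After 10 (read(2)): returned 'L', offset=21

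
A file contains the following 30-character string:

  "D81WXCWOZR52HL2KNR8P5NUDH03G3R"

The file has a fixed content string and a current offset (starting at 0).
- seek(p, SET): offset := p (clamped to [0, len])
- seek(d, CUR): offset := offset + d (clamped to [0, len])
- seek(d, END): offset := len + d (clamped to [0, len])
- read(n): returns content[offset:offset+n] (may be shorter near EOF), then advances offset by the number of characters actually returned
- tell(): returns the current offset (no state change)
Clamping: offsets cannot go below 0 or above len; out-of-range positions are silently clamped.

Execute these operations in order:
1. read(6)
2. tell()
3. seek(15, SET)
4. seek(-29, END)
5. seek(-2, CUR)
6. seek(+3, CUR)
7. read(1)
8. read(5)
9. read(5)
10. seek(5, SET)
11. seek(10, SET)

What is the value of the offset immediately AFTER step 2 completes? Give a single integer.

Answer: 6

Derivation:
After 1 (read(6)): returned 'D81WXC', offset=6
After 2 (tell()): offset=6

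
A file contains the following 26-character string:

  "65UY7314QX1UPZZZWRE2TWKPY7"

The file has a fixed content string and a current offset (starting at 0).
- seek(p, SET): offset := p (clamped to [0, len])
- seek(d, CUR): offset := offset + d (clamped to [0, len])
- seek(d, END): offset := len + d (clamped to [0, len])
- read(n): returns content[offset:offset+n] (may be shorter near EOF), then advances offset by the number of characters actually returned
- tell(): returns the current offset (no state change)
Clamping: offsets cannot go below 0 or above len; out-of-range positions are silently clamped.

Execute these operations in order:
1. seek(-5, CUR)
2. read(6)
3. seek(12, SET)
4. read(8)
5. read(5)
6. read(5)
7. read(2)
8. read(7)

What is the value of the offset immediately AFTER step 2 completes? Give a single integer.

After 1 (seek(-5, CUR)): offset=0
After 2 (read(6)): returned '65UY73', offset=6

Answer: 6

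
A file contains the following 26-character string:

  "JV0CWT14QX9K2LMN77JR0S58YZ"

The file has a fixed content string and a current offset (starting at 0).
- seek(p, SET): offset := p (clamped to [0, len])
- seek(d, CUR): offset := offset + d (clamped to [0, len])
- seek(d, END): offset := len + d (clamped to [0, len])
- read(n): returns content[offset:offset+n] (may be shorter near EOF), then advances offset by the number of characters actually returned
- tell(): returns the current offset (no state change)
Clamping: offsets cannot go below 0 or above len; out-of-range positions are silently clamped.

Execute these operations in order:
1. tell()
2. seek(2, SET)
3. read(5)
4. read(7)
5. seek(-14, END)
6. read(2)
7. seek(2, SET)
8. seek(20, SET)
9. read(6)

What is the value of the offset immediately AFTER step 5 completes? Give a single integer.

Answer: 12

Derivation:
After 1 (tell()): offset=0
After 2 (seek(2, SET)): offset=2
After 3 (read(5)): returned '0CWT1', offset=7
After 4 (read(7)): returned '4QX9K2L', offset=14
After 5 (seek(-14, END)): offset=12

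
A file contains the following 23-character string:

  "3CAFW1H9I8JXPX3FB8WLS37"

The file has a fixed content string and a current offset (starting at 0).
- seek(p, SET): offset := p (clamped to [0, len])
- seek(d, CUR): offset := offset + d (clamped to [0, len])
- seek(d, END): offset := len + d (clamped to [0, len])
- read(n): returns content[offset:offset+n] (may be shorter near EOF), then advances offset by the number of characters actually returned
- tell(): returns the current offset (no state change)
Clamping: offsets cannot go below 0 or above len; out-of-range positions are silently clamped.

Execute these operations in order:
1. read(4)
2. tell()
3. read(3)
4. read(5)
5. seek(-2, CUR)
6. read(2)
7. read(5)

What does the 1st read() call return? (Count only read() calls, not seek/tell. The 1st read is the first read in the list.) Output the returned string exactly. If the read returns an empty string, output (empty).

Answer: 3CAF

Derivation:
After 1 (read(4)): returned '3CAF', offset=4
After 2 (tell()): offset=4
After 3 (read(3)): returned 'W1H', offset=7
After 4 (read(5)): returned '9I8JX', offset=12
After 5 (seek(-2, CUR)): offset=10
After 6 (read(2)): returned 'JX', offset=12
After 7 (read(5)): returned 'PX3FB', offset=17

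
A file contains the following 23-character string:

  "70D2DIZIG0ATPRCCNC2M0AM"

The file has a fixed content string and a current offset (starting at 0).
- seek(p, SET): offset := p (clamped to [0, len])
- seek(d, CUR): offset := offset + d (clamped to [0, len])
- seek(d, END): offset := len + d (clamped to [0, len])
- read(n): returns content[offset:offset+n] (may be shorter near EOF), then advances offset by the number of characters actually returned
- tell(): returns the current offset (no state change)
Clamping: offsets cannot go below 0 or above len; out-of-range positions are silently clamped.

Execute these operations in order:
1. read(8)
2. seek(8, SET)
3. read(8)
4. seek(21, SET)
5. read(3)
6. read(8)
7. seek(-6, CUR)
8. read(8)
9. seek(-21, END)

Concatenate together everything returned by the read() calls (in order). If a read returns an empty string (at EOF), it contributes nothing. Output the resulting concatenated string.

After 1 (read(8)): returned '70D2DIZI', offset=8
After 2 (seek(8, SET)): offset=8
After 3 (read(8)): returned 'G0ATPRCC', offset=16
After 4 (seek(21, SET)): offset=21
After 5 (read(3)): returned 'AM', offset=23
After 6 (read(8)): returned '', offset=23
After 7 (seek(-6, CUR)): offset=17
After 8 (read(8)): returned 'C2M0AM', offset=23
After 9 (seek(-21, END)): offset=2

Answer: 70D2DIZIG0ATPRCCAMC2M0AM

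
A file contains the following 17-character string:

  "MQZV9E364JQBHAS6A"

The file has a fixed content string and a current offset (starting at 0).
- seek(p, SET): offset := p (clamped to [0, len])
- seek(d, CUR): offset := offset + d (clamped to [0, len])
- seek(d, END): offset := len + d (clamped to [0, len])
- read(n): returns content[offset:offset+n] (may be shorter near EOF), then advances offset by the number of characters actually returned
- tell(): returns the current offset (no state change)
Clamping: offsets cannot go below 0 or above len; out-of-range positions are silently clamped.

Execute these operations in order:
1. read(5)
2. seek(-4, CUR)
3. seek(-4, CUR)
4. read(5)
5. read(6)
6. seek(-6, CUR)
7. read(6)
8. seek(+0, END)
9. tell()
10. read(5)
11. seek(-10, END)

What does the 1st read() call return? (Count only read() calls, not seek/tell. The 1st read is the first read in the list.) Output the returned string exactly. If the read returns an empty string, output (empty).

Answer: MQZV9

Derivation:
After 1 (read(5)): returned 'MQZV9', offset=5
After 2 (seek(-4, CUR)): offset=1
After 3 (seek(-4, CUR)): offset=0
After 4 (read(5)): returned 'MQZV9', offset=5
After 5 (read(6)): returned 'E364JQ', offset=11
After 6 (seek(-6, CUR)): offset=5
After 7 (read(6)): returned 'E364JQ', offset=11
After 8 (seek(+0, END)): offset=17
After 9 (tell()): offset=17
After 10 (read(5)): returned '', offset=17
After 11 (seek(-10, END)): offset=7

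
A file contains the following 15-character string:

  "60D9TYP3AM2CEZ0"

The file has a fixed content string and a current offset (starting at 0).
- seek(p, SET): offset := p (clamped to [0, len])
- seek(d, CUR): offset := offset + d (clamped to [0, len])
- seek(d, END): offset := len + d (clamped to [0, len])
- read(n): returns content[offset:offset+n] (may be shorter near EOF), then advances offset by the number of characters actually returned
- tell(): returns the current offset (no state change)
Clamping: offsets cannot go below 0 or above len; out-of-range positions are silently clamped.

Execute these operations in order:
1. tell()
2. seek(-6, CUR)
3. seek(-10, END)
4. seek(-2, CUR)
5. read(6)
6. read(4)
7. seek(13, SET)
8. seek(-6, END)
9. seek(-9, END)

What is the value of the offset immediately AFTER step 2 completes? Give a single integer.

Answer: 0

Derivation:
After 1 (tell()): offset=0
After 2 (seek(-6, CUR)): offset=0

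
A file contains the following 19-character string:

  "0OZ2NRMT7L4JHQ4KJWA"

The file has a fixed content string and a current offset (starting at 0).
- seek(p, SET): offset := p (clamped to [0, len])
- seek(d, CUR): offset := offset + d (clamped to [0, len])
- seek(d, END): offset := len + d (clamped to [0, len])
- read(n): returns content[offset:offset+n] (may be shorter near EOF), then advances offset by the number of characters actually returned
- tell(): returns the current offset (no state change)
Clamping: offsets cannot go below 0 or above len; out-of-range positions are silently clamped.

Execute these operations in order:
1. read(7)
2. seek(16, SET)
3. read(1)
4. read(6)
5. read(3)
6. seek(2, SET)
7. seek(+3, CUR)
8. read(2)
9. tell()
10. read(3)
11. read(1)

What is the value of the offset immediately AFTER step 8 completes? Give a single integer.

After 1 (read(7)): returned '0OZ2NRM', offset=7
After 2 (seek(16, SET)): offset=16
After 3 (read(1)): returned 'J', offset=17
After 4 (read(6)): returned 'WA', offset=19
After 5 (read(3)): returned '', offset=19
After 6 (seek(2, SET)): offset=2
After 7 (seek(+3, CUR)): offset=5
After 8 (read(2)): returned 'RM', offset=7

Answer: 7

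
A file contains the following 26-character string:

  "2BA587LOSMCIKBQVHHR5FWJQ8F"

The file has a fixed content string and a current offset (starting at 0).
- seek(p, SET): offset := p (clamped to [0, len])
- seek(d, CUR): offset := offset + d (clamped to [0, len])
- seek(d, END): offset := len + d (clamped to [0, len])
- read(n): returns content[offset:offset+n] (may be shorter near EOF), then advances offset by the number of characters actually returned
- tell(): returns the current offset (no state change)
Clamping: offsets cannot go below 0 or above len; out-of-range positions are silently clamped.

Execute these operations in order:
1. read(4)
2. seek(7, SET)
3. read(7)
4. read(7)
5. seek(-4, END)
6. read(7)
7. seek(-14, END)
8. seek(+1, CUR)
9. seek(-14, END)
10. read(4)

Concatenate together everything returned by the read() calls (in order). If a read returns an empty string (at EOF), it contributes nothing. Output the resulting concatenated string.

After 1 (read(4)): returned '2BA5', offset=4
After 2 (seek(7, SET)): offset=7
After 3 (read(7)): returned 'OSMCIKB', offset=14
After 4 (read(7)): returned 'QVHHR5F', offset=21
After 5 (seek(-4, END)): offset=22
After 6 (read(7)): returned 'JQ8F', offset=26
After 7 (seek(-14, END)): offset=12
After 8 (seek(+1, CUR)): offset=13
After 9 (seek(-14, END)): offset=12
After 10 (read(4)): returned 'KBQV', offset=16

Answer: 2BA5OSMCIKBQVHHR5FJQ8FKBQV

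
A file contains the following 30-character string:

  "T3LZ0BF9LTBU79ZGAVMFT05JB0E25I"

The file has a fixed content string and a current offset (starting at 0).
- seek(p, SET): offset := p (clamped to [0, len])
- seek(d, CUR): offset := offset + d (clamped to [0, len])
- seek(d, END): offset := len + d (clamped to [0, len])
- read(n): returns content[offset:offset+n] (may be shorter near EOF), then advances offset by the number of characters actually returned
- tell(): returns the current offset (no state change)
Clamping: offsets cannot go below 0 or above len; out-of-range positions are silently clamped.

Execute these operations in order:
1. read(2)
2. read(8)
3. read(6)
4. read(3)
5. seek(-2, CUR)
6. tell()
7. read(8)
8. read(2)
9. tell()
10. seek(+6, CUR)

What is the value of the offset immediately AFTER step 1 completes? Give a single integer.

Answer: 2

Derivation:
After 1 (read(2)): returned 'T3', offset=2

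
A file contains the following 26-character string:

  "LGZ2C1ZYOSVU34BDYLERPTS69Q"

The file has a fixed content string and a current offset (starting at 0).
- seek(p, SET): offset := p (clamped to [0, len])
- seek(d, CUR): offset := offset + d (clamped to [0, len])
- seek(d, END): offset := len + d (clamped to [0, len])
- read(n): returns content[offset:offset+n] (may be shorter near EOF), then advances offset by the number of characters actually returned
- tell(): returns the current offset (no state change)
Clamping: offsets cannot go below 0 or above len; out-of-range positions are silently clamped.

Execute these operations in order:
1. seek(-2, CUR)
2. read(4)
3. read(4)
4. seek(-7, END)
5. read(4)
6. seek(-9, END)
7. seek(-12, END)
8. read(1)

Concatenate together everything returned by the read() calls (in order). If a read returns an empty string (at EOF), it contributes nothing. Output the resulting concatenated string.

After 1 (seek(-2, CUR)): offset=0
After 2 (read(4)): returned 'LGZ2', offset=4
After 3 (read(4)): returned 'C1ZY', offset=8
After 4 (seek(-7, END)): offset=19
After 5 (read(4)): returned 'RPTS', offset=23
After 6 (seek(-9, END)): offset=17
After 7 (seek(-12, END)): offset=14
After 8 (read(1)): returned 'B', offset=15

Answer: LGZ2C1ZYRPTSB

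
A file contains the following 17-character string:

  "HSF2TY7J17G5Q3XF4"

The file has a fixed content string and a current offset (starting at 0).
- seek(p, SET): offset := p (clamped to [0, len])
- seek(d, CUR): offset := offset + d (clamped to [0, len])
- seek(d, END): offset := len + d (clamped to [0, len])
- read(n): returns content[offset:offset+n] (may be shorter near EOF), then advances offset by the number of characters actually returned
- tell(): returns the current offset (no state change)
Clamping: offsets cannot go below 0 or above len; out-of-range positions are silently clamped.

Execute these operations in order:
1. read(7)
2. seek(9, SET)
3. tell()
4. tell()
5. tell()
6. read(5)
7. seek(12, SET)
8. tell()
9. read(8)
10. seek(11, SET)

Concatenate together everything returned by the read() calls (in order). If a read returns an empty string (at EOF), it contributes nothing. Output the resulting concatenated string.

After 1 (read(7)): returned 'HSF2TY7', offset=7
After 2 (seek(9, SET)): offset=9
After 3 (tell()): offset=9
After 4 (tell()): offset=9
After 5 (tell()): offset=9
After 6 (read(5)): returned '7G5Q3', offset=14
After 7 (seek(12, SET)): offset=12
After 8 (tell()): offset=12
After 9 (read(8)): returned 'Q3XF4', offset=17
After 10 (seek(11, SET)): offset=11

Answer: HSF2TY77G5Q3Q3XF4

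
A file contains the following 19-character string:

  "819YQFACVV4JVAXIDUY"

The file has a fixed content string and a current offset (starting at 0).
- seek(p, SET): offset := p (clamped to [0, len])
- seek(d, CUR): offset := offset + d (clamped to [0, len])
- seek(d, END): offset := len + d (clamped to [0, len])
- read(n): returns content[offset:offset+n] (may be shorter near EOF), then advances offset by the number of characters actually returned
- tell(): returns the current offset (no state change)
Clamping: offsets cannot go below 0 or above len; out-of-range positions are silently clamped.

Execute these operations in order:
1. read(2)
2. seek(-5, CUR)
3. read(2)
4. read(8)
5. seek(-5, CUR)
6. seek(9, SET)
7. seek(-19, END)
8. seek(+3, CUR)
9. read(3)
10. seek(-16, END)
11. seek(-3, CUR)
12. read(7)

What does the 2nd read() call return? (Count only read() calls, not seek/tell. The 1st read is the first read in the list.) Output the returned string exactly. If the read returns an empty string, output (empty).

Answer: 81

Derivation:
After 1 (read(2)): returned '81', offset=2
After 2 (seek(-5, CUR)): offset=0
After 3 (read(2)): returned '81', offset=2
After 4 (read(8)): returned '9YQFACVV', offset=10
After 5 (seek(-5, CUR)): offset=5
After 6 (seek(9, SET)): offset=9
After 7 (seek(-19, END)): offset=0
After 8 (seek(+3, CUR)): offset=3
After 9 (read(3)): returned 'YQF', offset=6
After 10 (seek(-16, END)): offset=3
After 11 (seek(-3, CUR)): offset=0
After 12 (read(7)): returned '819YQFA', offset=7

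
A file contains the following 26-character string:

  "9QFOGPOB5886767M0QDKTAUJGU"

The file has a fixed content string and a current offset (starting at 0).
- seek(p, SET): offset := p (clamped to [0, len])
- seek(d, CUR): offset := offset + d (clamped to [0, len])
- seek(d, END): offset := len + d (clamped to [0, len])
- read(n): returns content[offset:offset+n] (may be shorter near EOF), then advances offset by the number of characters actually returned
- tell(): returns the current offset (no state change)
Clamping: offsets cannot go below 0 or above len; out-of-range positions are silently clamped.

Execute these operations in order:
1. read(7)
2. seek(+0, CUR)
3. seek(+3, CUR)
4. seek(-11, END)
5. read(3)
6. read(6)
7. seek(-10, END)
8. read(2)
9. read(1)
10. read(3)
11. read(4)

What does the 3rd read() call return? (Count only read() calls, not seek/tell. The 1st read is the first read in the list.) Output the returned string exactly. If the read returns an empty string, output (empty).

After 1 (read(7)): returned '9QFOGPO', offset=7
After 2 (seek(+0, CUR)): offset=7
After 3 (seek(+3, CUR)): offset=10
After 4 (seek(-11, END)): offset=15
After 5 (read(3)): returned 'M0Q', offset=18
After 6 (read(6)): returned 'DKTAUJ', offset=24
After 7 (seek(-10, END)): offset=16
After 8 (read(2)): returned '0Q', offset=18
After 9 (read(1)): returned 'D', offset=19
After 10 (read(3)): returned 'KTA', offset=22
After 11 (read(4)): returned 'UJGU', offset=26

Answer: DKTAUJ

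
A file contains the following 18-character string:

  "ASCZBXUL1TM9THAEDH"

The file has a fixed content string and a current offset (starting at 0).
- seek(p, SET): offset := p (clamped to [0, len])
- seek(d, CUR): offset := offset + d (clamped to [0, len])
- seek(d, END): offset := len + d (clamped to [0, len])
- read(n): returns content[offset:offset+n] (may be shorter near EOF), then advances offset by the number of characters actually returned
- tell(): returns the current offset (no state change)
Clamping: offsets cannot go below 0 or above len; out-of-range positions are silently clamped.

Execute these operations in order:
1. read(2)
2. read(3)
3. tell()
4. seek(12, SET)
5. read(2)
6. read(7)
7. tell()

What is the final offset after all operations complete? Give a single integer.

After 1 (read(2)): returned 'AS', offset=2
After 2 (read(3)): returned 'CZB', offset=5
After 3 (tell()): offset=5
After 4 (seek(12, SET)): offset=12
After 5 (read(2)): returned 'TH', offset=14
After 6 (read(7)): returned 'AEDH', offset=18
After 7 (tell()): offset=18

Answer: 18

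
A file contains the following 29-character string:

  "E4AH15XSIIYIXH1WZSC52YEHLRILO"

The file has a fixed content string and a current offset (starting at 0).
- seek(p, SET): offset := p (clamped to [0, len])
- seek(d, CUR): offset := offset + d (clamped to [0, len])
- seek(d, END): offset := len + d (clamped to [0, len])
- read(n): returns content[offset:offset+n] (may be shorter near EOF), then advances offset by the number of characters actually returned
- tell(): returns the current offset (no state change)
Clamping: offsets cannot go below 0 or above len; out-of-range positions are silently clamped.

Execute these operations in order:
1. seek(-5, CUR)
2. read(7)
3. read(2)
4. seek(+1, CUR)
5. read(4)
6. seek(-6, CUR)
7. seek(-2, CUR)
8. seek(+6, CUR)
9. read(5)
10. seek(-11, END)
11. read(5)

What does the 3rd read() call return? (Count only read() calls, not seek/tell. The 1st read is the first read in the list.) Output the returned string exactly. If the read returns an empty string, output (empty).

Answer: YIXH

Derivation:
After 1 (seek(-5, CUR)): offset=0
After 2 (read(7)): returned 'E4AH15X', offset=7
After 3 (read(2)): returned 'SI', offset=9
After 4 (seek(+1, CUR)): offset=10
After 5 (read(4)): returned 'YIXH', offset=14
After 6 (seek(-6, CUR)): offset=8
After 7 (seek(-2, CUR)): offset=6
After 8 (seek(+6, CUR)): offset=12
After 9 (read(5)): returned 'XH1WZ', offset=17
After 10 (seek(-11, END)): offset=18
After 11 (read(5)): returned 'C52YE', offset=23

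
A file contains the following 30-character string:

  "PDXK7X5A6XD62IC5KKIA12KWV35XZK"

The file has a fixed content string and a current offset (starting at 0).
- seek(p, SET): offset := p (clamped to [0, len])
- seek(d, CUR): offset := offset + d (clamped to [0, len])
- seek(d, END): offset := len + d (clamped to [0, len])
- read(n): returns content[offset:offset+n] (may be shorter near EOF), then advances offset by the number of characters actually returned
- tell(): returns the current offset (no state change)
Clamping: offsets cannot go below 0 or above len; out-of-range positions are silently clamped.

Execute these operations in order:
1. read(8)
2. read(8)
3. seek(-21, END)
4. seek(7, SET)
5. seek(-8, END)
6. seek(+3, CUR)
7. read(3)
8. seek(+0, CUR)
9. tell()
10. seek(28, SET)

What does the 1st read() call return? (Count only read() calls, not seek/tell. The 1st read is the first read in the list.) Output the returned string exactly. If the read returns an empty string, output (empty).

Answer: PDXK7X5A

Derivation:
After 1 (read(8)): returned 'PDXK7X5A', offset=8
After 2 (read(8)): returned '6XD62IC5', offset=16
After 3 (seek(-21, END)): offset=9
After 4 (seek(7, SET)): offset=7
After 5 (seek(-8, END)): offset=22
After 6 (seek(+3, CUR)): offset=25
After 7 (read(3)): returned '35X', offset=28
After 8 (seek(+0, CUR)): offset=28
After 9 (tell()): offset=28
After 10 (seek(28, SET)): offset=28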